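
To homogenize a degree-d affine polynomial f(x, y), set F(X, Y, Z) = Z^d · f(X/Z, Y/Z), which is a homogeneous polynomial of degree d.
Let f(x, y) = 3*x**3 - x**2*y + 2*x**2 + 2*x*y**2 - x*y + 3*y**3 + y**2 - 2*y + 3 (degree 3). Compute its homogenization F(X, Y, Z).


F(X, Y, Z) = 3*X**3 - X**2*Y + 2*X**2*Z + 2*X*Y**2 - X*Y*Z + 3*Y**3 + Y**2*Z - 2*Y*Z**2 + 3*Z**3

deg(f) = 3.
Substitute x = X/Z, y = Y/Z into f, then multiply by Z^3.
  monomial 3·x^3·y^0 ↦ 3·X^3·Y^0·Z^0.
  monomial -1·x^2·y^1 ↦ -1·X^2·Y^1·Z^0.
  monomial 2·x^2·y^0 ↦ 2·X^2·Y^0·Z^1.
  monomial 2·x^1·y^2 ↦ 2·X^1·Y^2·Z^0.
  monomial -1·x^1·y^1 ↦ -1·X^1·Y^1·Z^1.
  monomial 3·x^0·y^3 ↦ 3·X^0·Y^3·Z^0.
  monomial 1·x^0·y^2 ↦ 1·X^0·Y^2·Z^1.
  monomial -2·x^0·y^1 ↦ -2·X^0·Y^1·Z^2.
  monomial 3·x^0·y^0 ↦ 3·X^0·Y^0·Z^3.
Collecting: F(X, Y, Z) = 3*X**3 - X**2*Y + 2*X**2*Z + 2*X*Y**2 - X*Y*Z + 3*Y**3 + Y**2*Z - 2*Y*Z**2 + 3*Z**3.


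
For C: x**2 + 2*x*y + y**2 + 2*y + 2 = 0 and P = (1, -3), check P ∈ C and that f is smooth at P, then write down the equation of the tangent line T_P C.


Tangent line at P: -4*x - 2*y - 2 = 0.

Step 1: f(1, -3) = 0, so P lies on C.
Step 2: partial derivatives
  f_x(x, y) = 2*x + 2*y, f_y(x, y) = 2*x + 2*y + 2.
  f_x(P) = -4, f_y(P) = -2 (gradient nonzero, so P is smooth).
Step 3: tangent line at P: -4·(x − 1) + -2·(y − -3) = 0.
Expanding: -4*x - 2*y - 2 = 0.


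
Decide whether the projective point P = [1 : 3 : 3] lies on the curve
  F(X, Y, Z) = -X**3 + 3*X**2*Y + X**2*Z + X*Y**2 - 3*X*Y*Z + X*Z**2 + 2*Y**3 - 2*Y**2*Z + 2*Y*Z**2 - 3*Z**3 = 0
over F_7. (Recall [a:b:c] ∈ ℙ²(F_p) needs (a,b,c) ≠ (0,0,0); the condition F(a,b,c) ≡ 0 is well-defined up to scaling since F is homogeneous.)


F(1,3,3) ≡ 3 (mod 7); P is NOT on the curve.

Evaluate F(1, 3, 3) term-by-term (mod 7).
  -X**3 ↦ -1·1·1·1 = -1
  3*X**2*Y ↦ 3·1·3·1 = 9
  X**2*Z ↦ 1·1·1·3 = 3
  X*Y**2 ↦ 1·1·9·1 = 9
  -3*X*Y*Z ↦ -3·1·3·3 = -27
  X*Z**2 ↦ 1·1·1·9 = 9
  2*Y**3 ↦ 2·1·27·1 = 54
  -2*Y**2*Z ↦ -2·1·9·3 = -54
  2*Y*Z**2 ↦ 2·1·3·9 = 54
  -3*Z**3 ↦ -3·1·1·27 = -81
Sum: F(1, 3, 3) = (-1) + (9) + (3) + (9) + (-27) + (9) + (54) + (-54) + (54) + (-81) = -25.
Reducing mod 7: -25 ≡ 3 (mod 7).
Since F(a, b, c) ≡ 3 ≠ 0 (mod 7), P does NOT lie on the curve.


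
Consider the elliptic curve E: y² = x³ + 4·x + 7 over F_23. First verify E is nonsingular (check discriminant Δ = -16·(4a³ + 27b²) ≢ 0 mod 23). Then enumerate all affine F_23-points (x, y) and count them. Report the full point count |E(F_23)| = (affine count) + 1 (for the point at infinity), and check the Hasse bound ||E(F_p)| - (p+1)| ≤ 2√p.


Affine points = {(1, 9), (1, 14), (2, 0), (3, 0), (4, 8), (4, 15), (9, 6), (9, 17), (10, 9), (10, 14), (11, 5), (11, 18), (12, 9), (12, 14), (13, 5), (13, 18), (14, 1), (14, 22), (16, 2), (16, 21), (18, 0), (22, 5), (22, 18)}; affine count = 23; |E(F_23)| = 24.

Discriminant check: Δ ∝ 4a³ + 27b² = 4·4³ + 27·7² = 4·64 + 27·49 ≡ 15 (mod 23). Nonzero ⇒ E is nonsingular.
For each x ∈ F_23, compute rhs = x³ + 4·x + 7 mod 23, then count y ∈ F_23 with y² ≡ rhs.
  x = 0: rhs = 7, matching y values: none (0 points).
  x = 1: rhs = 12, matching y values: 9, 14 (2 points).
  x = 2: rhs = 0, matching y values: 0 (1 points).
  x = 3: rhs = 0, matching y values: 0 (1 points).
  x = 4: rhs = 18, matching y values: 8, 15 (2 points).
  x = 5: rhs = 14, matching y values: none (0 points).
  x = 6: rhs = 17, matching y values: none (0 points).
  x = 7: rhs = 10, matching y values: none (0 points).
  x = 8: rhs = 22, matching y values: none (0 points).
  x = 9: rhs = 13, matching y values: 6, 17 (2 points).
  x = 10: rhs = 12, matching y values: 9, 14 (2 points).
  x = 11: rhs = 2, matching y values: 5, 18 (2 points).
  x = 12: rhs = 12, matching y values: 9, 14 (2 points).
  x = 13: rhs = 2, matching y values: 5, 18 (2 points).
  x = 14: rhs = 1, matching y values: 1, 22 (2 points).
  x = 15: rhs = 15, matching y values: none (0 points).
  x = 16: rhs = 4, matching y values: 2, 21 (2 points).
  x = 17: rhs = 20, matching y values: none (0 points).
  x = 18: rhs = 0, matching y values: 0 (1 points).
  x = 19: rhs = 19, matching y values: none (0 points).
  x = 20: rhs = 14, matching y values: none (0 points).
  x = 21: rhs = 14, matching y values: none (0 points).
  x = 22: rhs = 2, matching y values: 5, 18 (2 points).
Total affine count: 23.
Full point count |E(F_23)| = 23 + 1 = 24.
Hasse bound: |24 − (23+1)| = |0| = 0 ≤ 2√23 ≈ 9.5917 ✓.


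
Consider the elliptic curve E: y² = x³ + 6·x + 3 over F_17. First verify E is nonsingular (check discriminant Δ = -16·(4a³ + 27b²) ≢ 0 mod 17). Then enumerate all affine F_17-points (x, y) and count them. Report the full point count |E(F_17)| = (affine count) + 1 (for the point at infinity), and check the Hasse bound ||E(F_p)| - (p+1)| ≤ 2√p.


Affine points = {(6, 0), (8, 6), (8, 11), (9, 2), (9, 15), (10, 3), (10, 14), (12, 1), (12, 16), (13, 0), (14, 3), (14, 14), (15, 0), (16, 8), (16, 9)}; affine count = 15; |E(F_17)| = 16.

Discriminant check: Δ ∝ 4a³ + 27b² = 4·6³ + 27·3² = 4·216 + 27·9 ≡ 2 (mod 17). Nonzero ⇒ E is nonsingular.
For each x ∈ F_17, compute rhs = x³ + 6·x + 3 mod 17, then count y ∈ F_17 with y² ≡ rhs.
  x = 0: rhs = 3, matching y values: none (0 points).
  x = 1: rhs = 10, matching y values: none (0 points).
  x = 2: rhs = 6, matching y values: none (0 points).
  x = 3: rhs = 14, matching y values: none (0 points).
  x = 4: rhs = 6, matching y values: none (0 points).
  x = 5: rhs = 5, matching y values: none (0 points).
  x = 6: rhs = 0, matching y values: 0 (1 points).
  x = 7: rhs = 14, matching y values: none (0 points).
  x = 8: rhs = 2, matching y values: 6, 11 (2 points).
  x = 9: rhs = 4, matching y values: 2, 15 (2 points).
  x = 10: rhs = 9, matching y values: 3, 14 (2 points).
  x = 11: rhs = 6, matching y values: none (0 points).
  x = 12: rhs = 1, matching y values: 1, 16 (2 points).
  x = 13: rhs = 0, matching y values: 0 (1 points).
  x = 14: rhs = 9, matching y values: 3, 14 (2 points).
  x = 15: rhs = 0, matching y values: 0 (1 points).
  x = 16: rhs = 13, matching y values: 8, 9 (2 points).
Total affine count: 15.
Full point count |E(F_17)| = 15 + 1 = 16.
Hasse bound: |16 − (17+1)| = |-2| = 2 ≤ 2√17 ≈ 8.2462 ✓.


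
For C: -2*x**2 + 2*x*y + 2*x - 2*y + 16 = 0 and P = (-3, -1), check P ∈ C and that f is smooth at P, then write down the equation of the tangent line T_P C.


Tangent line at P: 12*x - 8*y + 28 = 0.

Step 1: f(-3, -1) = 0, so P lies on C.
Step 2: partial derivatives
  f_x(x, y) = -4*x + 2*y + 2, f_y(x, y) = 2*x - 2.
  f_x(P) = 12, f_y(P) = -8 (gradient nonzero, so P is smooth).
Step 3: tangent line at P: 12·(x − -3) + -8·(y − -1) = 0.
Expanding: 12*x - 8*y + 28 = 0.


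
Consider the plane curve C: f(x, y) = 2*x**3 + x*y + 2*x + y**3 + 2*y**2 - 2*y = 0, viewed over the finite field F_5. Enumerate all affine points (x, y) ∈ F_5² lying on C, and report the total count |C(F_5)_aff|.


Affine F_5-points: {(0, 0), (2, 0), (2, 3), (3, 0), (3, 4), (4, 4)}; count = 6.

For each of the 25 pairs (x, y) ∈ F_5², evaluate f(x, y) mod 5. Record the zeros.
  x = 0: [0↦0, 1↦1, 2↦2, 3↦4, 4↦3]  zeros at y ∈ {0}
  x = 1: [0↦4, 1↦1, 2↦3, 3↦1, 4↦1]  zeros at y ∈ ∅
  x = 2: [0↦0, 1↦3, 2↦1, 3↦0, 4↦1]  zeros at y ∈ {0, 3}
  x = 3: [0↦0, 1↦4, 2↦3, 3↦3, 4↦0]  zeros at y ∈ {0, 4}
  x = 4: [0↦1, 1↦1, 2↦1, 3↦2, 4↦0]  zeros at y ∈ {4}
Collecting zeros: affine points = {(0, 0), (2, 0), (2, 3), (3, 0), (3, 4), (4, 4)}.
Total count |C(F_5)_aff| = 6.


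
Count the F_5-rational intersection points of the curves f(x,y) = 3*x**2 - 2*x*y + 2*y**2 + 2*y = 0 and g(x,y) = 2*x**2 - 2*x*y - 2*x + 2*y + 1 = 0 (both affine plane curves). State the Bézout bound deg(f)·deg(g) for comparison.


Common zeros: ∅; count = 0; Bézout bound = 4.

deg(f) = 2, deg(g) = 2, so Bézout bound = 4.
Scan x ∈ F_5. For each x, list the y ∈ F_5 with f(x, y) ≡ 0 and those with g(x, y) ≡ 0 (mod 5); the common zeros in that column are the intersection.
  x = 0: f ≡ 0 at y ∈ {0, 4}; g ≡ 0 at y ∈ {2}; common: ∅.
  x = 1: f ≡ 0 at y ∈ {1, 4}; g ≡ 0 at y ∈ ∅; common: ∅.
  x = 2: f ≡ 0 at y ∈ ∅; g ≡ 0 at y ∈ {0}; common: ∅.
  x = 3: f ≡ 0 at y ∈ {1}; g ≡ 0 at y ∈ {2}; common: ∅.
  x = 4: f ≡ 0 at y ∈ ∅; g ≡ 0 at y ∈ {0}; common: ∅.
Collecting: common zeros = ∅, so the count is 0.
Comparison with the Bézout bound: 0 ≤ 4 = deg(f)·deg(g), as expected for curves with no common component (the affine F_5-count falls short of the bound because intersections may lie at infinity, over extension fields, or carry multiplicity).


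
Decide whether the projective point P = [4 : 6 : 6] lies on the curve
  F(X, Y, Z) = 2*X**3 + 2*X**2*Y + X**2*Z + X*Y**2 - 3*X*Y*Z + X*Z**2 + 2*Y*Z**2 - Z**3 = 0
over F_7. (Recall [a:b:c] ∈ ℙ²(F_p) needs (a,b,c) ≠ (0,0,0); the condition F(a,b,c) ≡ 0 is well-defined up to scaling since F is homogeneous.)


F(4,6,6) ≡ 5 (mod 7); P is NOT on the curve.

Evaluate F(4, 6, 6) term-by-term (mod 7).
  2*X**3 ↦ 2·64·1·1 = 128
  2*X**2*Y ↦ 2·16·6·1 = 192
  X**2*Z ↦ 1·16·1·6 = 96
  X*Y**2 ↦ 1·4·36·1 = 144
  -3*X*Y*Z ↦ -3·4·6·6 = -432
  X*Z**2 ↦ 1·4·1·36 = 144
  2*Y*Z**2 ↦ 2·1·6·36 = 432
  -Z**3 ↦ -1·1·1·216 = -216
Sum: F(4, 6, 6) = (128) + (192) + (96) + (144) + (-432) + (144) + (432) + (-216) = 488.
Reducing mod 7: 488 ≡ 5 (mod 7).
Since F(a, b, c) ≡ 5 ≠ 0 (mod 7), P does NOT lie on the curve.


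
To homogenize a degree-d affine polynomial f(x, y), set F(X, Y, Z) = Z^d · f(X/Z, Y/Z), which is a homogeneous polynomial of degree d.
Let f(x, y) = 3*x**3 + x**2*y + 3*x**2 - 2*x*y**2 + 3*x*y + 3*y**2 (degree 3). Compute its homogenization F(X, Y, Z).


F(X, Y, Z) = 3*X**3 + X**2*Y + 3*X**2*Z - 2*X*Y**2 + 3*X*Y*Z + 3*Y**2*Z

deg(f) = 3.
Substitute x = X/Z, y = Y/Z into f, then multiply by Z^3.
  monomial 3·x^3·y^0 ↦ 3·X^3·Y^0·Z^0.
  monomial 1·x^2·y^1 ↦ 1·X^2·Y^1·Z^0.
  monomial 3·x^2·y^0 ↦ 3·X^2·Y^0·Z^1.
  monomial -2·x^1·y^2 ↦ -2·X^1·Y^2·Z^0.
  monomial 3·x^1·y^1 ↦ 3·X^1·Y^1·Z^1.
  monomial 3·x^0·y^2 ↦ 3·X^0·Y^2·Z^1.
Collecting: F(X, Y, Z) = 3*X**3 + X**2*Y + 3*X**2*Z - 2*X*Y**2 + 3*X*Y*Z + 3*Y**2*Z.


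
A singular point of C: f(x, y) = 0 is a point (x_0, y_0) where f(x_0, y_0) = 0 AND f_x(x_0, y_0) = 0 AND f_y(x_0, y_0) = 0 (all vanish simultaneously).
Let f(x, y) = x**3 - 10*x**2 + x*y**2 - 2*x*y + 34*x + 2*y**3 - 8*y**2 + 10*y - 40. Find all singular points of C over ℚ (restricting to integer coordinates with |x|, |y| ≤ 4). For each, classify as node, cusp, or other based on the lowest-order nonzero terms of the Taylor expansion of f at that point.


Singular points: {(3, 1)}; classification: node.

Compute partial derivatives:
  f_x = 3*x**2 - 20*x + y**2 - 2*y + 34.
  f_y = 2*x*y - 2*x + 6*y**2 - 16*y + 10.
Scan x_0 ∈ {−4, ..., 4}. For each x_0, f_y(x_0, y) is a polynomial in y; find its integer roots y ∈ {−4, ..., 4}, then test f_x and f at those candidates.
  x = -4: f_y(-4, y) = 6*y**2 - 24*y + 18; vanishes at y ∈ {1, 3}. (-4, 1): f_x = 161 ≠ 0; (-4, 3): f_x = 165 ≠ 0.
  x = -3: f_y(-3, y) = 6*y**2 - 22*y + 16; vanishes at y ∈ {1}. (-3, 1): f_x = 120 ≠ 0.
  x = -2: f_y(-2, y) = 6*y**2 - 20*y + 14; vanishes at y ∈ {1}. (-2, 1): f_x = 85 ≠ 0.
  x = -1: f_y(-1, y) = 6*y**2 - 18*y + 12; vanishes at y ∈ {1, 2}. (-1, 1): f_x = 56 ≠ 0; (-1, 2): f_x = 57 ≠ 0.
  x = 0: f_y(0, y) = 6*y**2 - 16*y + 10; vanishes at y ∈ {1}. (0, 1): f_x = 33 ≠ 0.
  x = 1: f_y(1, y) = 6*y**2 - 14*y + 8; vanishes at y ∈ {1}. (1, 1): f_x = 16 ≠ 0.
  x = 2: f_y(2, y) = 6*y**2 - 12*y + 6; vanishes at y ∈ {1}. (2, 1): f_x = 5 ≠ 0.
  x = 3: f_y(3, y) = 6*y**2 - 10*y + 4; vanishes at y ∈ {1}. (3, 1): f_x = 0, f = 0 — SINGULAR.
  x = 4: f_y(4, y) = 6*y**2 - 8*y + 2; vanishes at y ∈ {1}. (4, 1): f_x = 1 ≠ 0.
Only singular point on the grid: (3, 1).
Classify: substitute x = 3 + u, y = 1 + v and expand: f = u**3 - u**2 + u*v**2 + 2*v**3 + v**2.
No constant or linear terms (consistent with a singular point). Quadratic part: -u**2 + v**2. Cubic part: u**3 + u*v**2 + 2*v**3.
The quadratic part v**2 - u**2 = (v − u)(v + u) splits into two distinct linear factors, so there are two distinct tangent lines y − 1 = ±(x − 3) — this is a node (ordinary double point).
Classification: node.


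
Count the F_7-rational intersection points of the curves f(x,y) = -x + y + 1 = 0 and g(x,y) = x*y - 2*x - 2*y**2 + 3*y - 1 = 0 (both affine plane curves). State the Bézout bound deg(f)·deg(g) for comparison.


Common zeros: ∅; count = 0; Bézout bound = 2.

deg(f) = 1, deg(g) = 2, so Bézout bound = 2.
Scan x ∈ F_7. For each x, list the y ∈ F_7 with f(x, y) ≡ 0 and those with g(x, y) ≡ 0 (mod 7); the common zeros in that column are the intersection.
  x = 0: f ≡ 0 at y ∈ {6}; g ≡ 0 at y ∈ {1, 4}; common: ∅.
  x = 1: f ≡ 0 at y ∈ {0}; g ≡ 0 at y ∈ ∅; common: ∅.
  x = 2: f ≡ 0 at y ∈ {1}; g ≡ 0 at y ∈ ∅; common: ∅.
  x = 3: f ≡ 0 at y ∈ {2}; g ≡ 0 at y ∈ {0, 3}; common: ∅.
  x = 4: f ≡ 0 at y ∈ {3}; g ≡ 0 at y ∈ ∅; common: ∅.
  x = 5: f ≡ 0 at y ∈ {4}; g ≡ 0 at y ∈ {5, 6}; common: ∅.
  x = 6: f ≡ 0 at y ∈ {5}; g ≡ 0 at y ∈ ∅; common: ∅.
Collecting: common zeros = ∅, so the count is 0.
Comparison with the Bézout bound: 0 ≤ 2 = deg(f)·deg(g), as expected for curves with no common component (the affine F_7-count falls short of the bound because intersections may lie at infinity, over extension fields, or carry multiplicity).


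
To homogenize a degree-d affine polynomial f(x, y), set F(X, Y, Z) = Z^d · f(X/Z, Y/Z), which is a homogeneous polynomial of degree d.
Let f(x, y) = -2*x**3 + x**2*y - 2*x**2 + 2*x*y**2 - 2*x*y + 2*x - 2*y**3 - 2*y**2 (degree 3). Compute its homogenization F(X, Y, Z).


F(X, Y, Z) = -2*X**3 + X**2*Y - 2*X**2*Z + 2*X*Y**2 - 2*X*Y*Z + 2*X*Z**2 - 2*Y**3 - 2*Y**2*Z

deg(f) = 3.
Substitute x = X/Z, y = Y/Z into f, then multiply by Z^3.
  monomial -2·x^3·y^0 ↦ -2·X^3·Y^0·Z^0.
  monomial 1·x^2·y^1 ↦ 1·X^2·Y^1·Z^0.
  monomial -2·x^2·y^0 ↦ -2·X^2·Y^0·Z^1.
  monomial 2·x^1·y^2 ↦ 2·X^1·Y^2·Z^0.
  monomial -2·x^1·y^1 ↦ -2·X^1·Y^1·Z^1.
  monomial 2·x^1·y^0 ↦ 2·X^1·Y^0·Z^2.
  monomial -2·x^0·y^3 ↦ -2·X^0·Y^3·Z^0.
  monomial -2·x^0·y^2 ↦ -2·X^0·Y^2·Z^1.
Collecting: F(X, Y, Z) = -2*X**3 + X**2*Y - 2*X**2*Z + 2*X*Y**2 - 2*X*Y*Z + 2*X*Z**2 - 2*Y**3 - 2*Y**2*Z.


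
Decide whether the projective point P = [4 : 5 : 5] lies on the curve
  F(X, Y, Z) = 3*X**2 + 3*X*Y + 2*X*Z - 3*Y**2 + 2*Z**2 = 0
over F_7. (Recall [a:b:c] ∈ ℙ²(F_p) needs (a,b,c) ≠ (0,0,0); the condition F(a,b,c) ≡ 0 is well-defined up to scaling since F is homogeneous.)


F(4,5,5) ≡ 4 (mod 7); P is NOT on the curve.

Evaluate F(4, 5, 5) term-by-term (mod 7).
  3*X**2 ↦ 3·16·1·1 = 48
  3*X*Y ↦ 3·4·5·1 = 60
  2*X*Z ↦ 2·4·1·5 = 40
  -3*Y**2 ↦ -3·1·25·1 = -75
  2*Z**2 ↦ 2·1·1·25 = 50
Sum: F(4, 5, 5) = (48) + (60) + (40) + (-75) + (50) = 123.
Reducing mod 7: 123 ≡ 4 (mod 7).
Since F(a, b, c) ≡ 4 ≠ 0 (mod 7), P does NOT lie on the curve.


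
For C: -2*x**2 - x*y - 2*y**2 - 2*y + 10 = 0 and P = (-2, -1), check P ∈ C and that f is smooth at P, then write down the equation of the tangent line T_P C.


Tangent line at P: 9*x + 4*y + 22 = 0.

Step 1: f(-2, -1) = 0, so P lies on C.
Step 2: partial derivatives
  f_x(x, y) = -4*x - y, f_y(x, y) = -x - 4*y - 2.
  f_x(P) = 9, f_y(P) = 4 (gradient nonzero, so P is smooth).
Step 3: tangent line at P: 9·(x − -2) + 4·(y − -1) = 0.
Expanding: 9*x + 4*y + 22 = 0.


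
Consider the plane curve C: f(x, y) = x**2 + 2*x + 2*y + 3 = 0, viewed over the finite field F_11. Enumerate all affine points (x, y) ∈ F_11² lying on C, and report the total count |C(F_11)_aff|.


Affine F_11-points: {(0, 4), (1, 8), (2, 0), (3, 2), (4, 3), (5, 3), (6, 2), (7, 0), (8, 8), (9, 4), (10, 10)}; count = 11.

For each of the 121 pairs (x, y) ∈ F_11², evaluate f(x, y) mod 11. Record the zeros.
  x = 0: [0↦3, 1↦5, 2↦7, 3↦9, 4↦0, 5↦2, 6↦4, 7↦6, 8↦8, 9↦10, 10↦1]  zeros at y ∈ {4}
  x = 1: [0↦6, 1↦8, 2↦10, 3↦1, 4↦3, 5↦5, 6↦7, 7↦9, 8↦0, 9↦2, 10↦4]  zeros at y ∈ {8}
  x = 2: [0↦0, 1↦2, 2↦4, 3↦6, 4↦8, 5↦10, 6↦1, 7↦3, 8↦5, 9↦7, 10↦9]  zeros at y ∈ {0}
  x = 3: [0↦7, 1↦9, 2↦0, 3↦2, 4↦4, 5↦6, 6↦8, 7↦10, 8↦1, 9↦3, 10↦5]  zeros at y ∈ {2}
  x = 4: [0↦5, 1↦7, 2↦9, 3↦0, 4↦2, 5↦4, 6↦6, 7↦8, 8↦10, 9↦1, 10↦3]  zeros at y ∈ {3}
  x = 5: [0↦5, 1↦7, 2↦9, 3↦0, 4↦2, 5↦4, 6↦6, 7↦8, 8↦10, 9↦1, 10↦3]  zeros at y ∈ {3}
  x = 6: [0↦7, 1↦9, 2↦0, 3↦2, 4↦4, 5↦6, 6↦8, 7↦10, 8↦1, 9↦3, 10↦5]  zeros at y ∈ {2}
  x = 7: [0↦0, 1↦2, 2↦4, 3↦6, 4↦8, 5↦10, 6↦1, 7↦3, 8↦5, 9↦7, 10↦9]  zeros at y ∈ {0}
  x = 8: [0↦6, 1↦8, 2↦10, 3↦1, 4↦3, 5↦5, 6↦7, 7↦9, 8↦0, 9↦2, 10↦4]  zeros at y ∈ {8}
  x = 9: [0↦3, 1↦5, 2↦7, 3↦9, 4↦0, 5↦2, 6↦4, 7↦6, 8↦8, 9↦10, 10↦1]  zeros at y ∈ {4}
  x = 10: [0↦2, 1↦4, 2↦6, 3↦8, 4↦10, 5↦1, 6↦3, 7↦5, 8↦7, 9↦9, 10↦0]  zeros at y ∈ {10}
Collecting zeros: affine points = {(0, 4), (1, 8), (2, 0), (3, 2), (4, 3), (5, 3), (6, 2), (7, 0), (8, 8), (9, 4), (10, 10)}.
Total count |C(F_11)_aff| = 11.


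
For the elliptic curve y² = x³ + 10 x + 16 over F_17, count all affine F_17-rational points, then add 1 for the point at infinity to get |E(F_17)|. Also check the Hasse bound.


Affine points = {(0, 4), (0, 13), (4, 1), (4, 16), (5, 2), (5, 15), (7, 2), (7, 15), (8, 8), (8, 9), (9, 6), (9, 11)}; affine count = 12; |E(F_17)| = 13.

Discriminant check: Δ ∝ 4a³ + 27b² = 4·10³ + 27·16² = 4·1000 + 27·256 ≡ 15 (mod 17). Nonzero ⇒ E is nonsingular.
For each x ∈ F_17, compute rhs = x³ + 10·x + 16 mod 17, then count y ∈ F_17 with y² ≡ rhs.
  x = 0: rhs = 16, matching y values: 4, 13 (2 points).
  x = 1: rhs = 10, matching y values: none (0 points).
  x = 2: rhs = 10, matching y values: none (0 points).
  x = 3: rhs = 5, matching y values: none (0 points).
  x = 4: rhs = 1, matching y values: 1, 16 (2 points).
  x = 5: rhs = 4, matching y values: 2, 15 (2 points).
  x = 6: rhs = 3, matching y values: none (0 points).
  x = 7: rhs = 4, matching y values: 2, 15 (2 points).
  x = 8: rhs = 13, matching y values: 8, 9 (2 points).
  x = 9: rhs = 2, matching y values: 6, 11 (2 points).
  x = 10: rhs = 11, matching y values: none (0 points).
  x = 11: rhs = 12, matching y values: none (0 points).
  x = 12: rhs = 11, matching y values: none (0 points).
  x = 13: rhs = 14, matching y values: none (0 points).
  x = 14: rhs = 10, matching y values: none (0 points).
  x = 15: rhs = 5, matching y values: none (0 points).
  x = 16: rhs = 5, matching y values: none (0 points).
Total affine count: 12.
Full point count |E(F_17)| = 12 + 1 = 13.
Hasse bound: |13 − (17+1)| = |-5| = 5 ≤ 2√17 ≈ 8.2462 ✓.


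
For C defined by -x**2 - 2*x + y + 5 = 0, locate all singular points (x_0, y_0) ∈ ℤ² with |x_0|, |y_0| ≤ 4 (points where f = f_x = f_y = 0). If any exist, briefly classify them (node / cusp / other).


No singular points in the scanned grid; C is smooth there.

Compute partial derivatives:
  f_x = -2*x - 2.
  f_y = 1.
f_y = 1 is a nonzero constant, so f_y never vanishes: no point (x, y) can satisfy f = f_x = f_y = 0. In particular no (x, y) ∈ {−4, ..., 4}² is singular; the curve is smooth.


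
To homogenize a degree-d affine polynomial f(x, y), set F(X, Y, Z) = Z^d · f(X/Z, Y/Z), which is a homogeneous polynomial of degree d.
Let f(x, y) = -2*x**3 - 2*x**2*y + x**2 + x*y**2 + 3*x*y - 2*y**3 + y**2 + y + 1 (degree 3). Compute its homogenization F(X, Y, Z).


F(X, Y, Z) = -2*X**3 - 2*X**2*Y + X**2*Z + X*Y**2 + 3*X*Y*Z - 2*Y**3 + Y**2*Z + Y*Z**2 + Z**3

deg(f) = 3.
Substitute x = X/Z, y = Y/Z into f, then multiply by Z^3.
  monomial -2·x^3·y^0 ↦ -2·X^3·Y^0·Z^0.
  monomial -2·x^2·y^1 ↦ -2·X^2·Y^1·Z^0.
  monomial 1·x^2·y^0 ↦ 1·X^2·Y^0·Z^1.
  monomial 1·x^1·y^2 ↦ 1·X^1·Y^2·Z^0.
  monomial 3·x^1·y^1 ↦ 3·X^1·Y^1·Z^1.
  monomial -2·x^0·y^3 ↦ -2·X^0·Y^3·Z^0.
  monomial 1·x^0·y^2 ↦ 1·X^0·Y^2·Z^1.
  monomial 1·x^0·y^1 ↦ 1·X^0·Y^1·Z^2.
  monomial 1·x^0·y^0 ↦ 1·X^0·Y^0·Z^3.
Collecting: F(X, Y, Z) = -2*X**3 - 2*X**2*Y + X**2*Z + X*Y**2 + 3*X*Y*Z - 2*Y**3 + Y**2*Z + Y*Z**2 + Z**3.


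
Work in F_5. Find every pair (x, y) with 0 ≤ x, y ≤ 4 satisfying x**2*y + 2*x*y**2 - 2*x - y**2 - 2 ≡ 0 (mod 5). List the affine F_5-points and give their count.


Affine F_5-points: {(3, 2), (4, 0), (4, 2)}; count = 3.

For each of the 25 pairs (x, y) ∈ F_5², evaluate f(x, y) mod 5. Record the zeros.
  x = 0: [0↦3, 1↦2, 2↦4, 3↦4, 4↦2]  zeros at y ∈ ∅
  x = 1: [0↦1, 1↦3, 2↦2, 3↦3, 4↦1]  zeros at y ∈ ∅
  x = 2: [0↦4, 1↦1, 2↦4, 3↦3, 4↦3]  zeros at y ∈ ∅
  x = 3: [0↦2, 1↦1, 2↦0, 3↦4, 4↦3]  zeros at y ∈ {2}
  x = 4: [0↦0, 1↦3, 2↦0, 3↦1, 4↦1]  zeros at y ∈ {0, 2}
Collecting zeros: affine points = {(3, 2), (4, 0), (4, 2)}.
Total count |C(F_5)_aff| = 3.


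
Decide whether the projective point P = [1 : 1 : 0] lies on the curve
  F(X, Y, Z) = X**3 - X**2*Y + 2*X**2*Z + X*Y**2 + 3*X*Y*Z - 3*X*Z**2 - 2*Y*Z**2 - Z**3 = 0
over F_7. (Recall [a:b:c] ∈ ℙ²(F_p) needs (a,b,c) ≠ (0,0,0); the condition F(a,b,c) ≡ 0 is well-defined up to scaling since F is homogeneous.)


F(1,1,0) ≡ 1 (mod 7); P is NOT on the curve.

Evaluate F(1, 1, 0) term-by-term (mod 7).
  X**3 ↦ 1·1·1·1 = 1
  -X**2*Y ↦ -1·1·1·1 = -1
  2*X**2*Z ↦ 2·1·1·0 = 0
  X*Y**2 ↦ 1·1·1·1 = 1
  3*X*Y*Z ↦ 3·1·1·0 = 0
  -3*X*Z**2 ↦ -3·1·1·0 = 0
  -2*Y*Z**2 ↦ -2·1·1·0 = 0
  -Z**3 ↦ -1·1·1·0 = 0
Sum: F(1, 1, 0) = (1) + (-1) + (0) + (1) + (0) + (0) + (0) + (0) = 1.
Reducing mod 7: 1 ≡ 1 (mod 7).
Since F(a, b, c) ≡ 1 ≠ 0 (mod 7), P does NOT lie on the curve.


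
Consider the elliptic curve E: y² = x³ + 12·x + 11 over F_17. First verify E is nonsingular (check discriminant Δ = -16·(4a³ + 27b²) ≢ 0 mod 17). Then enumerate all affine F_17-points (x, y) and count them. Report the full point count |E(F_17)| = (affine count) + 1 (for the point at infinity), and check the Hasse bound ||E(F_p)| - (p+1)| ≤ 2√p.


Affine points = {(2, 3), (2, 14), (4, 2), (4, 15), (5, 3), (5, 14), (7, 8), (7, 9), (9, 7), (9, 10), (10, 3), (10, 14), (12, 8), (12, 9), (13, 1), (13, 16), (14, 4), (14, 13), (15, 8), (15, 9), (16, 7), (16, 10)}; affine count = 22; |E(F_17)| = 23.

Discriminant check: Δ ∝ 4a³ + 27b² = 4·12³ + 27·11² = 4·1728 + 27·121 ≡ 13 (mod 17). Nonzero ⇒ E is nonsingular.
For each x ∈ F_17, compute rhs = x³ + 12·x + 11 mod 17, then count y ∈ F_17 with y² ≡ rhs.
  x = 0: rhs = 11, matching y values: none (0 points).
  x = 1: rhs = 7, matching y values: none (0 points).
  x = 2: rhs = 9, matching y values: 3, 14 (2 points).
  x = 3: rhs = 6, matching y values: none (0 points).
  x = 4: rhs = 4, matching y values: 2, 15 (2 points).
  x = 5: rhs = 9, matching y values: 3, 14 (2 points).
  x = 6: rhs = 10, matching y values: none (0 points).
  x = 7: rhs = 13, matching y values: 8, 9 (2 points).
  x = 8: rhs = 7, matching y values: none (0 points).
  x = 9: rhs = 15, matching y values: 7, 10 (2 points).
  x = 10: rhs = 9, matching y values: 3, 14 (2 points).
  x = 11: rhs = 12, matching y values: none (0 points).
  x = 12: rhs = 13, matching y values: 8, 9 (2 points).
  x = 13: rhs = 1, matching y values: 1, 16 (2 points).
  x = 14: rhs = 16, matching y values: 4, 13 (2 points).
  x = 15: rhs = 13, matching y values: 8, 9 (2 points).
  x = 16: rhs = 15, matching y values: 7, 10 (2 points).
Total affine count: 22.
Full point count |E(F_17)| = 22 + 1 = 23.
Hasse bound: |23 − (17+1)| = |5| = 5 ≤ 2√17 ≈ 8.2462 ✓.


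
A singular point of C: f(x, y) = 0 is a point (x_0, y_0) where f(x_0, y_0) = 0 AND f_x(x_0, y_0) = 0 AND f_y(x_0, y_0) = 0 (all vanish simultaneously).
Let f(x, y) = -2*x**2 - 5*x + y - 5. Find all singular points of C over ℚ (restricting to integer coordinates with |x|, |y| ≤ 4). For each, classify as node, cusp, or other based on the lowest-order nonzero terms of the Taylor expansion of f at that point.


No singular points in the scanned grid; C is smooth there.

Compute partial derivatives:
  f_x = -4*x - 5.
  f_y = 1.
f_y = 1 is a nonzero constant, so f_y never vanishes: no point (x, y) can satisfy f = f_x = f_y = 0. In particular no (x, y) ∈ {−4, ..., 4}² is singular; the curve is smooth.


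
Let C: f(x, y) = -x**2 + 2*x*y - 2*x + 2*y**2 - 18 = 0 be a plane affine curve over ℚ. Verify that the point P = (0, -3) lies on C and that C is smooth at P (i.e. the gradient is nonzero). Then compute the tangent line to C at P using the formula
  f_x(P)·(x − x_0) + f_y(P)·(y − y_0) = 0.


Tangent line at P: -8*x - 12*y - 36 = 0.

Step 1: f(0, -3) = 0, so P lies on C.
Step 2: partial derivatives
  f_x(x, y) = -2*x + 2*y - 2, f_y(x, y) = 2*x + 4*y.
  f_x(P) = -8, f_y(P) = -12 (gradient nonzero, so P is smooth).
Step 3: tangent line at P: -8·(x − 0) + -12·(y − -3) = 0.
Expanding: -8*x - 12*y - 36 = 0.


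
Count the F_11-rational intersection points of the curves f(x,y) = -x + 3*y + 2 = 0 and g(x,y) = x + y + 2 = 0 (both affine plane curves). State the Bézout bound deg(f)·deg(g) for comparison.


Common zeros: {(10, 10)}; count = 1; Bézout bound = 1.

deg(f) = 1, deg(g) = 1, so Bézout bound = 1.
Scan x ∈ F_11. For each x, list the y ∈ F_11 with f(x, y) ≡ 0 and those with g(x, y) ≡ 0 (mod 11); the common zeros in that column are the intersection.
  x = 0: f ≡ 0 at y ∈ {3}; g ≡ 0 at y ∈ {9}; common: ∅.
  x = 1: f ≡ 0 at y ∈ {7}; g ≡ 0 at y ∈ {8}; common: ∅.
  x = 2: f ≡ 0 at y ∈ {0}; g ≡ 0 at y ∈ {7}; common: ∅.
  x = 3: f ≡ 0 at y ∈ {4}; g ≡ 0 at y ∈ {6}; common: ∅.
  x = 4: f ≡ 0 at y ∈ {8}; g ≡ 0 at y ∈ {5}; common: ∅.
  x = 5: f ≡ 0 at y ∈ {1}; g ≡ 0 at y ∈ {4}; common: ∅.
  x = 6: f ≡ 0 at y ∈ {5}; g ≡ 0 at y ∈ {3}; common: ∅.
  x = 7: f ≡ 0 at y ∈ {9}; g ≡ 0 at y ∈ {2}; common: ∅.
  x = 8: f ≡ 0 at y ∈ {2}; g ≡ 0 at y ∈ {1}; common: ∅.
  x = 9: f ≡ 0 at y ∈ {6}; g ≡ 0 at y ∈ {0}; common: ∅.
  x = 10: f ≡ 0 at y ∈ {10}; g ≡ 0 at y ∈ {10}; common: {10}.
Collecting: common zeros = {(10, 10)}, so the count is 1.
Comparison with the Bézout bound: 1 ≤ 1 = deg(f)·deg(g), as expected for curves with no common component (the bound is attained).


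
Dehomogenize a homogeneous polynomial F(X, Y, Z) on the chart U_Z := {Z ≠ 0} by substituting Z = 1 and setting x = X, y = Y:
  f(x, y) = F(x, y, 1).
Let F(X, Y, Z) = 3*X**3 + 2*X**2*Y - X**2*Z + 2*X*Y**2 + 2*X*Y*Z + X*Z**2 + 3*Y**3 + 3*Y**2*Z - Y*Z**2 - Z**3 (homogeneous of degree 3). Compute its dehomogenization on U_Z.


f(x, y) = 3*x**3 + 2*x**2*y - x**2 + 2*x*y**2 + 2*x*y + x + 3*y**3 + 3*y**2 - y - 1

On U_Z we set Z = 1. Each monomial c·X^i·Y^j·Z^k in F becomes c·x^i·y^j·1^k = c·x^i·y^j.
Substituting Z = 1: F(X, Y, 1) = 3*x**3 + 2*x**2*y - x**2 + 2*x*y**2 + 2*x*y + x + 3*y**3 + 3*y**2 - y - 1.
Note: deg(f) ≤ deg(F) = 3; strict inequality happens when F is divisible by Z (lost terms).


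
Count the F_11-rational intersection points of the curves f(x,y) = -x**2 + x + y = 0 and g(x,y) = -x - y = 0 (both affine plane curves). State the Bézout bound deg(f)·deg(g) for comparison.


Common zeros: {(0, 0)}; count = 1; Bézout bound = 2.

deg(f) = 2, deg(g) = 1, so Bézout bound = 2.
Scan x ∈ F_11. For each x, list the y ∈ F_11 with f(x, y) ≡ 0 and those with g(x, y) ≡ 0 (mod 11); the common zeros in that column are the intersection.
  x = 0: f ≡ 0 at y ∈ {0}; g ≡ 0 at y ∈ {0}; common: {0}.
  x = 1: f ≡ 0 at y ∈ {0}; g ≡ 0 at y ∈ {10}; common: ∅.
  x = 2: f ≡ 0 at y ∈ {2}; g ≡ 0 at y ∈ {9}; common: ∅.
  x = 3: f ≡ 0 at y ∈ {6}; g ≡ 0 at y ∈ {8}; common: ∅.
  x = 4: f ≡ 0 at y ∈ {1}; g ≡ 0 at y ∈ {7}; common: ∅.
  x = 5: f ≡ 0 at y ∈ {9}; g ≡ 0 at y ∈ {6}; common: ∅.
  x = 6: f ≡ 0 at y ∈ {8}; g ≡ 0 at y ∈ {5}; common: ∅.
  x = 7: f ≡ 0 at y ∈ {9}; g ≡ 0 at y ∈ {4}; common: ∅.
  x = 8: f ≡ 0 at y ∈ {1}; g ≡ 0 at y ∈ {3}; common: ∅.
  x = 9: f ≡ 0 at y ∈ {6}; g ≡ 0 at y ∈ {2}; common: ∅.
  x = 10: f ≡ 0 at y ∈ {2}; g ≡ 0 at y ∈ {1}; common: ∅.
Collecting: common zeros = {(0, 0)}, so the count is 1.
Comparison with the Bézout bound: 1 ≤ 2 = deg(f)·deg(g), as expected for curves with no common component (the affine F_11-count falls short of the bound because intersections may lie at infinity, over extension fields, or carry multiplicity).


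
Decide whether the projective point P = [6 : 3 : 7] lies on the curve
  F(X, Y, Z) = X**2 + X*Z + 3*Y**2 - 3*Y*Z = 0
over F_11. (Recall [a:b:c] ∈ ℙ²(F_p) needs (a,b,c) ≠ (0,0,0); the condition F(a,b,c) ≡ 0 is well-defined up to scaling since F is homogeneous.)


F(6,3,7) ≡ 9 (mod 11); P is NOT on the curve.

Evaluate F(6, 3, 7) term-by-term (mod 11).
  X**2 ↦ 1·36·1·1 = 36
  X*Z ↦ 1·6·1·7 = 42
  3*Y**2 ↦ 3·1·9·1 = 27
  -3*Y*Z ↦ -3·1·3·7 = -63
Sum: F(6, 3, 7) = (36) + (42) + (27) + (-63) = 42.
Reducing mod 11: 42 ≡ 9 (mod 11).
Since F(a, b, c) ≡ 9 ≠ 0 (mod 11), P does NOT lie on the curve.


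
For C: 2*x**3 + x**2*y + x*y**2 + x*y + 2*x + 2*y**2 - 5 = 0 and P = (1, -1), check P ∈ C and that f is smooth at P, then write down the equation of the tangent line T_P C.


Tangent line at P: 6*x - 4*y - 10 = 0.

Step 1: f(1, -1) = 0, so P lies on C.
Step 2: partial derivatives
  f_x(x, y) = 6*x**2 + 2*x*y + y**2 + y + 2, f_y(x, y) = x**2 + 2*x*y + x + 4*y.
  f_x(P) = 6, f_y(P) = -4 (gradient nonzero, so P is smooth).
Step 3: tangent line at P: 6·(x − 1) + -4·(y − -1) = 0.
Expanding: 6*x - 4*y - 10 = 0.


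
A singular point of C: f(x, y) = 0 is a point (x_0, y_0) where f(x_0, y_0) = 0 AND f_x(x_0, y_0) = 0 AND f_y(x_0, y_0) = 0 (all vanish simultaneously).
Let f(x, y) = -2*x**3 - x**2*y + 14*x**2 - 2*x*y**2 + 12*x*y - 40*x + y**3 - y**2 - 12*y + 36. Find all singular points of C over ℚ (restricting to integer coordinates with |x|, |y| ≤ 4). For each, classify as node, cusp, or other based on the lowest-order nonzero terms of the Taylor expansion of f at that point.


Singular points: {(2, 2)}; classification: cusp.

Compute partial derivatives:
  f_x = -6*x**2 - 2*x*y + 28*x - 2*y**2 + 12*y - 40.
  f_y = -x**2 - 4*x*y + 12*x + 3*y**2 - 2*y - 12.
Scan x_0 ∈ {−4, ..., 4}. For each x_0, f_y(x_0, y) is a polynomial in y; find its integer roots y ∈ {−4, ..., 4}, then test f_x and f at those candidates.
  x = -4: f_y(-4, y) = 3*y**2 + 14*y - 76; no integer root y with |y| ≤ 4.
  x = -3: f_y(-3, y) = 3*y**2 + 10*y - 57; vanishes at y ∈ {3}. (-3, 3): f_x = -142 ≠ 0.
  x = -2: f_y(-2, y) = 3*y**2 + 6*y - 40; no integer root y with |y| ≤ 4.
  x = -1: f_y(-1, y) = 3*y**2 + 2*y - 25; no integer root y with |y| ≤ 4.
  x = 0: f_y(0, y) = 3*y**2 - 2*y - 12; no integer root y with |y| ≤ 4.
  x = 1: f_y(1, y) = 3*y**2 - 6*y - 1; no integer root y with |y| ≤ 4.
  x = 2: f_y(2, y) = 3*y**2 - 10*y + 8; vanishes at y ∈ {2}. (2, 2): f_x = 0, f = 0 — SINGULAR.
  x = 3: f_y(3, y) = 3*y**2 - 14*y + 15; vanishes at y ∈ {3}. (3, 3): f_x = -10 ≠ 0.
  x = 4: f_y(4, y) = 3*y**2 - 18*y + 20; no integer root y with |y| ≤ 4.
Only singular point on the grid: (2, 2).
Classify: substitute x = 2 + u, y = 2 + v and expand: f = -2*u**3 - u**2*v - 2*u*v**2 + v**3 + v**2.
No constant or linear terms (consistent with a singular point). Quadratic part: v**2. Cubic part: -2*u**3 - u**2*v - 2*u*v**2 + v**3.
The quadratic part v**2 is a perfect square, so there is a single (double) tangent line v = 0, i.e. y = 2. Restricting the cubic part to that line (v = 0) leaves -2*u**3 ≠ 0, so f is not divisible by v and the branch is v² ≈ 2*u**3 to lowest order — this is a cusp.
Classification: cusp.


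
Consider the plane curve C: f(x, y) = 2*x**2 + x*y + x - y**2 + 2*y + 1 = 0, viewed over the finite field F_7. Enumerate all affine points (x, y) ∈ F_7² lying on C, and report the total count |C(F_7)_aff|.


Affine F_7-points: {(0, 4), (0, 5), (1, 4), (1, 6), (2, 1), (2, 3), (3, 2), (3, 3), (4, 1), (4, 5), (5, 0), (6, 2), (6, 6)}; count = 13.

For each of the 49 pairs (x, y) ∈ F_7², evaluate f(x, y) mod 7. Record the zeros.
  x = 0: [0↦1, 1↦2, 2↦1, 3↦5, 4↦0, 5↦0, 6↦5]  zeros at y ∈ {4, 5}
  x = 1: [0↦4, 1↦6, 2↦6, 3↦4, 4↦0, 5↦1, 6↦0]  zeros at y ∈ {4, 6}
  x = 2: [0↦4, 1↦0, 2↦1, 3↦0, 4↦4, 5↦6, 6↦6]  zeros at y ∈ {1, 3}
  x = 3: [0↦1, 1↦5, 2↦0, 3↦0, 4↦5, 5↦1, 6↦2]  zeros at y ∈ {2, 3}
  x = 4: [0↦2, 1↦0, 2↦3, 3↦4, 4↦3, 5↦0, 6↦2]  zeros at y ∈ {1, 5}
  x = 5: [0↦0, 1↦6, 2↦3, 3↦5, 4↦5, 5↦3, 6↦6]  zeros at y ∈ {0}
  x = 6: [0↦2, 1↦2, 2↦0, 3↦3, 4↦4, 5↦3, 6↦0]  zeros at y ∈ {2, 6}
Collecting zeros: affine points = {(0, 4), (0, 5), (1, 4), (1, 6), (2, 1), (2, 3), (3, 2), (3, 3), (4, 1), (4, 5), (5, 0), (6, 2), (6, 6)}.
Total count |C(F_7)_aff| = 13.


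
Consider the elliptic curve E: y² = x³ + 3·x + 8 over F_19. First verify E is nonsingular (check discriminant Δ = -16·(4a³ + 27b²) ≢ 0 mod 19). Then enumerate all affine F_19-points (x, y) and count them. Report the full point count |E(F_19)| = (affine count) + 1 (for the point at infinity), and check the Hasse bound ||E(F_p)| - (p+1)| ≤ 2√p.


Affine points = {(3, 5), (3, 14), (7, 7), (7, 12), (9, 2), (9, 17), (11, 2), (11, 17), (12, 9), (12, 10), (14, 1), (14, 18), (18, 2), (18, 17)}; affine count = 14; |E(F_19)| = 15.

Discriminant check: Δ ∝ 4a³ + 27b² = 4·3³ + 27·8² = 4·27 + 27·64 ≡ 12 (mod 19). Nonzero ⇒ E is nonsingular.
For each x ∈ F_19, compute rhs = x³ + 3·x + 8 mod 19, then count y ∈ F_19 with y² ≡ rhs.
  x = 0: rhs = 8, matching y values: none (0 points).
  x = 1: rhs = 12, matching y values: none (0 points).
  x = 2: rhs = 3, matching y values: none (0 points).
  x = 3: rhs = 6, matching y values: 5, 14 (2 points).
  x = 4: rhs = 8, matching y values: none (0 points).
  x = 5: rhs = 15, matching y values: none (0 points).
  x = 6: rhs = 14, matching y values: none (0 points).
  x = 7: rhs = 11, matching y values: 7, 12 (2 points).
  x = 8: rhs = 12, matching y values: none (0 points).
  x = 9: rhs = 4, matching y values: 2, 17 (2 points).
  x = 10: rhs = 12, matching y values: none (0 points).
  x = 11: rhs = 4, matching y values: 2, 17 (2 points).
  x = 12: rhs = 5, matching y values: 9, 10 (2 points).
  x = 13: rhs = 2, matching y values: none (0 points).
  x = 14: rhs = 1, matching y values: 1, 18 (2 points).
  x = 15: rhs = 8, matching y values: none (0 points).
  x = 16: rhs = 10, matching y values: none (0 points).
  x = 17: rhs = 13, matching y values: none (0 points).
  x = 18: rhs = 4, matching y values: 2, 17 (2 points).
Total affine count: 14.
Full point count |E(F_19)| = 14 + 1 = 15.
Hasse bound: |15 − (19+1)| = |-5| = 5 ≤ 2√19 ≈ 8.7178 ✓.


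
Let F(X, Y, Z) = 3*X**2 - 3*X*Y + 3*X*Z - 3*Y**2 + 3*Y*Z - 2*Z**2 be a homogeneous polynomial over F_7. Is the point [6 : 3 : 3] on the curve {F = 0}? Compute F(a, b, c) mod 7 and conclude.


F(6,3,3) ≡ 6 (mod 7); P is NOT on the curve.

Evaluate F(6, 3, 3) term-by-term (mod 7).
  3*X**2 ↦ 3·36·1·1 = 108
  -3*X*Y ↦ -3·6·3·1 = -54
  3*X*Z ↦ 3·6·1·3 = 54
  -3*Y**2 ↦ -3·1·9·1 = -27
  3*Y*Z ↦ 3·1·3·3 = 27
  -2*Z**2 ↦ -2·1·1·9 = -18
Sum: F(6, 3, 3) = (108) + (-54) + (54) + (-27) + (27) + (-18) = 90.
Reducing mod 7: 90 ≡ 6 (mod 7).
Since F(a, b, c) ≡ 6 ≠ 0 (mod 7), P does NOT lie on the curve.


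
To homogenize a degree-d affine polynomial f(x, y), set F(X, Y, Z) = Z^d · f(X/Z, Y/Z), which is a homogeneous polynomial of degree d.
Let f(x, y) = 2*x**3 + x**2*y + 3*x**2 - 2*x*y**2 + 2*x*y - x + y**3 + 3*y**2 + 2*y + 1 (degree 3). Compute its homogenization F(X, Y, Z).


F(X, Y, Z) = 2*X**3 + X**2*Y + 3*X**2*Z - 2*X*Y**2 + 2*X*Y*Z - X*Z**2 + Y**3 + 3*Y**2*Z + 2*Y*Z**2 + Z**3

deg(f) = 3.
Substitute x = X/Z, y = Y/Z into f, then multiply by Z^3.
  monomial 2·x^3·y^0 ↦ 2·X^3·Y^0·Z^0.
  monomial 1·x^2·y^1 ↦ 1·X^2·Y^1·Z^0.
  monomial 3·x^2·y^0 ↦ 3·X^2·Y^0·Z^1.
  monomial -2·x^1·y^2 ↦ -2·X^1·Y^2·Z^0.
  monomial 2·x^1·y^1 ↦ 2·X^1·Y^1·Z^1.
  monomial -1·x^1·y^0 ↦ -1·X^1·Y^0·Z^2.
  monomial 1·x^0·y^3 ↦ 1·X^0·Y^3·Z^0.
  monomial 3·x^0·y^2 ↦ 3·X^0·Y^2·Z^1.
  monomial 2·x^0·y^1 ↦ 2·X^0·Y^1·Z^2.
  monomial 1·x^0·y^0 ↦ 1·X^0·Y^0·Z^3.
Collecting: F(X, Y, Z) = 2*X**3 + X**2*Y + 3*X**2*Z - 2*X*Y**2 + 2*X*Y*Z - X*Z**2 + Y**3 + 3*Y**2*Z + 2*Y*Z**2 + Z**3.


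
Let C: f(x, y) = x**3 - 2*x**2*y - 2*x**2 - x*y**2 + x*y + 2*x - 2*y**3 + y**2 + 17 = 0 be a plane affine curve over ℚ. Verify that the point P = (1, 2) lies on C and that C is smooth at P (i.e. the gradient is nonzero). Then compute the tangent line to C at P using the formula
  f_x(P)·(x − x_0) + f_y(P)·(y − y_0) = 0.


Tangent line at P: -9*x - 25*y + 59 = 0.

Step 1: f(1, 2) = 0, so P lies on C.
Step 2: partial derivatives
  f_x(x, y) = 3*x**2 - 4*x*y - 4*x - y**2 + y + 2, f_y(x, y) = -2*x**2 - 2*x*y + x - 6*y**2 + 2*y.
  f_x(P) = -9, f_y(P) = -25 (gradient nonzero, so P is smooth).
Step 3: tangent line at P: -9·(x − 1) + -25·(y − 2) = 0.
Expanding: -9*x - 25*y + 59 = 0.


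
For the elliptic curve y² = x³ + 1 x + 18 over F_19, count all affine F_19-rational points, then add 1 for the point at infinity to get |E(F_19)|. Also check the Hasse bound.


Affine points = {(1, 1), (1, 18), (2, 3), (2, 16), (7, 8), (7, 11), (8, 5), (8, 14), (11, 7), (11, 12), (13, 9), (13, 10), (15, 8), (15, 11), (16, 8), (16, 11), (18, 4), (18, 15)}; affine count = 18; |E(F_19)| = 19.

Discriminant check: Δ ∝ 4a³ + 27b² = 4·1³ + 27·18² = 4·1 + 27·324 ≡ 12 (mod 19). Nonzero ⇒ E is nonsingular.
For each x ∈ F_19, compute rhs = x³ + 1·x + 18 mod 19, then count y ∈ F_19 with y² ≡ rhs.
  x = 0: rhs = 18, matching y values: none (0 points).
  x = 1: rhs = 1, matching y values: 1, 18 (2 points).
  x = 2: rhs = 9, matching y values: 3, 16 (2 points).
  x = 3: rhs = 10, matching y values: none (0 points).
  x = 4: rhs = 10, matching y values: none (0 points).
  x = 5: rhs = 15, matching y values: none (0 points).
  x = 6: rhs = 12, matching y values: none (0 points).
  x = 7: rhs = 7, matching y values: 8, 11 (2 points).
  x = 8: rhs = 6, matching y values: 5, 14 (2 points).
  x = 9: rhs = 15, matching y values: none (0 points).
  x = 10: rhs = 2, matching y values: none (0 points).
  x = 11: rhs = 11, matching y values: 7, 12 (2 points).
  x = 12: rhs = 10, matching y values: none (0 points).
  x = 13: rhs = 5, matching y values: 9, 10 (2 points).
  x = 14: rhs = 2, matching y values: none (0 points).
  x = 15: rhs = 7, matching y values: 8, 11 (2 points).
  x = 16: rhs = 7, matching y values: 8, 11 (2 points).
  x = 17: rhs = 8, matching y values: none (0 points).
  x = 18: rhs = 16, matching y values: 4, 15 (2 points).
Total affine count: 18.
Full point count |E(F_19)| = 18 + 1 = 19.
Hasse bound: |19 − (19+1)| = |-1| = 1 ≤ 2√19 ≈ 8.7178 ✓.


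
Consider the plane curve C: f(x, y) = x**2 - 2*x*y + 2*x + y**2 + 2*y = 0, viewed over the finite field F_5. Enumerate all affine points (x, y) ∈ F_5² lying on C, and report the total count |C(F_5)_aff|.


Affine F_5-points: {(0, 0), (0, 3), (3, 0), (3, 4), (4, 3)}; count = 5.

For each of the 25 pairs (x, y) ∈ F_5², evaluate f(x, y) mod 5. Record the zeros.
  x = 0: [0↦0, 1↦3, 2↦3, 3↦0, 4↦4]  zeros at y ∈ {0, 3}
  x = 1: [0↦3, 1↦4, 2↦2, 3↦2, 4↦4]  zeros at y ∈ ∅
  x = 2: [0↦3, 1↦2, 2↦3, 3↦1, 4↦1]  zeros at y ∈ ∅
  x = 3: [0↦0, 1↦2, 2↦1, 3↦2, 4↦0]  zeros at y ∈ {0, 4}
  x = 4: [0↦4, 1↦4, 2↦1, 3↦0, 4↦1]  zeros at y ∈ {3}
Collecting zeros: affine points = {(0, 0), (0, 3), (3, 0), (3, 4), (4, 3)}.
Total count |C(F_5)_aff| = 5.
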